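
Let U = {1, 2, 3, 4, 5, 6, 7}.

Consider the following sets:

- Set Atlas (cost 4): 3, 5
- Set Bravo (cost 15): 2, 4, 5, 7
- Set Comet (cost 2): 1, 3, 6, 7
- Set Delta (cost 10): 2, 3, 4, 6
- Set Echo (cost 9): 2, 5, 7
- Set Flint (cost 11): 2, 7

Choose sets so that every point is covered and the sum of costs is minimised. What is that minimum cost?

16

Atlas, Comet, Delta together cover every point (Atlas ∪ Comet ∪ Delta = {1, 2, 3, 4, 5, 6, 7}); total cost 4 + 2 + 10 = 16.
No covering selection has total cost below 16.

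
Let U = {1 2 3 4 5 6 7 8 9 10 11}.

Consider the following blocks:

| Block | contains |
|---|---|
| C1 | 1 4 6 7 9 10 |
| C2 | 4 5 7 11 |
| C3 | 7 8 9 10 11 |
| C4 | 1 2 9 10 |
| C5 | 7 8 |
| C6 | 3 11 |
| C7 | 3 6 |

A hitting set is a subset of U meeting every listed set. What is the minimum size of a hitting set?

3

Take H = {3, 7, 10}. Each listed block contains at least one of these, so H is a hitting set of size 3.
The blocks C4, C5, C6 are pairwise disjoint, so any hitting set needs a separate item for each — at least 3. Hence 3 is optimal.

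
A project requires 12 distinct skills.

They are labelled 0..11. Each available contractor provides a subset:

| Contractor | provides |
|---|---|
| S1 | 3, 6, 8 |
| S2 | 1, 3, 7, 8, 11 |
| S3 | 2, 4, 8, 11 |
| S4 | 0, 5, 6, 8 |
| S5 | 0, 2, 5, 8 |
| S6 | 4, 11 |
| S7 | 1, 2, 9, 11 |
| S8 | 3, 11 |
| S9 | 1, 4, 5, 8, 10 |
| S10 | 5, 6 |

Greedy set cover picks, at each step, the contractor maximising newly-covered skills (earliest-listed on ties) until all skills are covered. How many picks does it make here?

Greedy: pick S2 (covers 5 new) → pick S4 (covers 3 new) → pick S3 (covers 2 new) → pick S7 (covers 1 new) → pick S9 (covers 1 new). Total picks: 5.
(The true minimum cover uses only 4 contractors, so greedy is not optimal here.)

5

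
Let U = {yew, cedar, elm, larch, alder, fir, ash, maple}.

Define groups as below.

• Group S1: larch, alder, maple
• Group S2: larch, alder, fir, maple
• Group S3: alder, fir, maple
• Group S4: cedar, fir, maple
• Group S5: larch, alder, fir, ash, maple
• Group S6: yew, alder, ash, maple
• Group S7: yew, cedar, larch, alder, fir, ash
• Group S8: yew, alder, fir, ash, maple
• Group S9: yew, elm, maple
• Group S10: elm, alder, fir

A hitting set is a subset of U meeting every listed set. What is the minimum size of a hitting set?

2

Take H = {alder, maple}. Each listed group contains at least one of these, so H is a hitting set of size 2.
No single item lies in every group, so at least 2 are needed and 2 is optimal.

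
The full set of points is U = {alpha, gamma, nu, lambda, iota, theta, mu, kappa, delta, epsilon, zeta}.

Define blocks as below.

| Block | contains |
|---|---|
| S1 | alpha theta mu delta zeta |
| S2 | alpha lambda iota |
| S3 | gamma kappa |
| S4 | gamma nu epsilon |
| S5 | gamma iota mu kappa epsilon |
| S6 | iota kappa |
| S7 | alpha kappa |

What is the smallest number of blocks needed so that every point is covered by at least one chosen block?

S1, S2, S3, and S4 cover everything between them: the union {alpha, gamma, nu, lambda, iota, theta, mu, kappa, delta, epsilon, zeta} is all of U.
No 3 of the 7 blocks cover everything (all 35 combinations miss at least one point), so 4 is optimal.

4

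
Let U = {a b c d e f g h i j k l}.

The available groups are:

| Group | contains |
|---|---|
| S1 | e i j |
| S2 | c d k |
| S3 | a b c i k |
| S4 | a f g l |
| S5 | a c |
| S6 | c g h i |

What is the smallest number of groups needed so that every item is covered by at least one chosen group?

5

S1, S2, S3, S4, and S6 cover everything between them: the union {a, b, c, d, e, f, g, h, i, j, k, l} is all of U.
No 4 of the 6 groups cover everything (all 15 combinations miss at least one item), so 5 is optimal.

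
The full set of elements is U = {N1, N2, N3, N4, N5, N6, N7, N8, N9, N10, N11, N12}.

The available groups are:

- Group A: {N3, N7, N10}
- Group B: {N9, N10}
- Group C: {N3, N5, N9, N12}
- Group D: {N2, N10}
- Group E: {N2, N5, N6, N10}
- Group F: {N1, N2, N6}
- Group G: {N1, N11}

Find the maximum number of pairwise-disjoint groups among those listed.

3

C, D, G are pairwise disjoint (C={N3,N5,N9,N12}; D={N2,N10}; G={N1,N11}).
Every remaining group overlaps one of these, and no 4 of the listed groups are pairwise disjoint, so 3 is the maximum.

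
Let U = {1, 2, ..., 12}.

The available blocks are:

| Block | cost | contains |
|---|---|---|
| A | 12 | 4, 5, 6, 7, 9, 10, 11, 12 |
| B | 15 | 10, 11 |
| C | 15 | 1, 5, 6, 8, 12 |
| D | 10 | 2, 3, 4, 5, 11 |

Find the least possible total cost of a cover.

A, C, D together cover every element (A ∪ C ∪ D = {1, 2, 3, 4, 5, 6, 7, 8, 9, 10, 11, 12}); total cost 12 + 15 + 10 = 37.
No covering selection has total cost below 37.

37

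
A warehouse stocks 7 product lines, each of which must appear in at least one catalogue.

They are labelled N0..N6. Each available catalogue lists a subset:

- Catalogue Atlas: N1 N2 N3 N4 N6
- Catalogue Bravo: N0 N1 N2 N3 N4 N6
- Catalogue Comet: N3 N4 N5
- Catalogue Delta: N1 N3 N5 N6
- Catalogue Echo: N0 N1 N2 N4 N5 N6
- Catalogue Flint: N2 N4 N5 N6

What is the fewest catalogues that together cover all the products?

2

Delta and Echo together: Delta ∪ Echo = {N0, N1, N2, N3, N4, N5, N6} — every product is covered.
No single catalogue has all 7 products (the largest, Bravo, has 6), so 2 is optimal.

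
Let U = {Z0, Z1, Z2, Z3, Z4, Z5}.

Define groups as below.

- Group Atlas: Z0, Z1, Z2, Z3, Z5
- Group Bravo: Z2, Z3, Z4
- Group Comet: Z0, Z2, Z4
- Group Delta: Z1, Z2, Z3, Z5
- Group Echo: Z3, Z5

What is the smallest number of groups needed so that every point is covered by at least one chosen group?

Take {Comet, Delta}. Their union is {Z0, Z1, Z2, Z3, Z4, Z5}, which is all 6 points.
No single group has all 6 points (the largest, Atlas, has 5), so 2 is optimal.

2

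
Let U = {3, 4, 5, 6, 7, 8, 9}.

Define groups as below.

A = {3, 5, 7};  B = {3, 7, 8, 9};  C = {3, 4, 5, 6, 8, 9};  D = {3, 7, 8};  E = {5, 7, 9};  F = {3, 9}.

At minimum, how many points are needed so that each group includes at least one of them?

Take H = {3, 7}. Each listed group contains at least one of these, so H is a hitting set of size 2.
No single point lies in every group, so at least 2 are needed and 2 is optimal.

2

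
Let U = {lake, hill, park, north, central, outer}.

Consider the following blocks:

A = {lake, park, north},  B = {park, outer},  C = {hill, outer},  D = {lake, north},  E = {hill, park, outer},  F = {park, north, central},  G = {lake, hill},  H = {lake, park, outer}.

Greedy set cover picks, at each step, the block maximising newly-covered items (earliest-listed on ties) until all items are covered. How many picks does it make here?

Greedy: pick A (covers 3 new) → pick C (covers 2 new) → pick F (covers 1 new). Total picks: 3.

3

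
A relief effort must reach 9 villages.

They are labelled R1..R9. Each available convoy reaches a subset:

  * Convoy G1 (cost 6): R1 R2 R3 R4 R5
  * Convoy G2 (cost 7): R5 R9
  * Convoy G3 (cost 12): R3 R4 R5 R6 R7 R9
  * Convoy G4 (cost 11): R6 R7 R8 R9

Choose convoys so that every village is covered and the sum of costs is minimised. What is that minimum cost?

17

G1, G4 together cover every village (G1 ∪ G4 = {R1, R2, R3, R4, R5, R6, R7, R8, R9}); total cost 6 + 11 = 17.
No covering selection has total cost below 17.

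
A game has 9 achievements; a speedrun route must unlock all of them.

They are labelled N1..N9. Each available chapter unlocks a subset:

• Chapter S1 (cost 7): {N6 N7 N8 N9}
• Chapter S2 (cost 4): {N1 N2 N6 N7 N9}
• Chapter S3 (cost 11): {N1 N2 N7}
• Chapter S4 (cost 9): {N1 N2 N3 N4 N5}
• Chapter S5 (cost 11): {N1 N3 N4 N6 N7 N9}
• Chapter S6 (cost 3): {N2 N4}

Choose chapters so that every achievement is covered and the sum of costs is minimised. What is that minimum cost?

16

S1, S4 together cover every achievement (S1 ∪ S4 = {N1, N2, N3, N4, N5, N6, N7, N8, N9}); total cost 7 + 9 = 16.
The greedy pick S2, S4, S1 costs 20; no covering selection beats 16.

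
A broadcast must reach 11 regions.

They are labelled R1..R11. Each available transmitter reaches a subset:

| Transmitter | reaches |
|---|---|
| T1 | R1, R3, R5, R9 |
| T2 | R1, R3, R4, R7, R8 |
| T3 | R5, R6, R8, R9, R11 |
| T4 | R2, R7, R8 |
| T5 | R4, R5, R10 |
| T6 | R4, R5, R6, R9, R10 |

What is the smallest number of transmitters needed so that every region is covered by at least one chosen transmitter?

T1 and T3 and T4 and T6 together: T1 ∪ T3 ∪ T4 ∪ T6 = {R1, R2, R3, R4, R5, R6, R7, R8, R9, R10, R11} — every region is covered.
No 3 of the 6 transmitters cover everything (all 20 combinations miss at least one region), so 4 is optimal.

4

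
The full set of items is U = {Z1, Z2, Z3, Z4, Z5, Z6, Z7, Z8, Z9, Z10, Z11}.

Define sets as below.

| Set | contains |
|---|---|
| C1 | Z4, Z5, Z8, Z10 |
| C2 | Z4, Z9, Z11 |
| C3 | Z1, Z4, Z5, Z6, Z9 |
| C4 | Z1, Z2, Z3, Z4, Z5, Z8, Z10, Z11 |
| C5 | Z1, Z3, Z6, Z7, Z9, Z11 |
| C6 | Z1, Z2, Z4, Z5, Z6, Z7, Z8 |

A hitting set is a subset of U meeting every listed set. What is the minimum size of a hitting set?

The 2 items {Z1, Z4} hit every set.
The sets C1, C5 are pairwise disjoint, so any hitting set needs a separate item for each — at least 2. Hence 2 is optimal.

2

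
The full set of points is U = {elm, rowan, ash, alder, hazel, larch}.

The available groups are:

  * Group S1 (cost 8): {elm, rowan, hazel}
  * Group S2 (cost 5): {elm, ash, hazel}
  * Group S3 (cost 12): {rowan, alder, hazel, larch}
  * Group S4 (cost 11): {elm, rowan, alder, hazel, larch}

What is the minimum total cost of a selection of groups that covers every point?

16

S2, S4 together cover every point (S2 ∪ S4 = {elm, rowan, ash, alder, hazel, larch}); total cost 5 + 11 = 16.
No covering selection has total cost below 16.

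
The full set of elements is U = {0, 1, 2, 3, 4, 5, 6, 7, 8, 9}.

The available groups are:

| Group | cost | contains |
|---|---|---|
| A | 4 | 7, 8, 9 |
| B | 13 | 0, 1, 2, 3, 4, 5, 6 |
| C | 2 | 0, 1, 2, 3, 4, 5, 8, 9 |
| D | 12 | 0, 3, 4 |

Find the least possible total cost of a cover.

A, B together cover every element (A ∪ B = {0, 1, 2, 3, 4, 5, 6, 7, 8, 9}); total cost 4 + 13 = 17.
The greedy pick C, A, B costs 19; no covering selection beats 17.

17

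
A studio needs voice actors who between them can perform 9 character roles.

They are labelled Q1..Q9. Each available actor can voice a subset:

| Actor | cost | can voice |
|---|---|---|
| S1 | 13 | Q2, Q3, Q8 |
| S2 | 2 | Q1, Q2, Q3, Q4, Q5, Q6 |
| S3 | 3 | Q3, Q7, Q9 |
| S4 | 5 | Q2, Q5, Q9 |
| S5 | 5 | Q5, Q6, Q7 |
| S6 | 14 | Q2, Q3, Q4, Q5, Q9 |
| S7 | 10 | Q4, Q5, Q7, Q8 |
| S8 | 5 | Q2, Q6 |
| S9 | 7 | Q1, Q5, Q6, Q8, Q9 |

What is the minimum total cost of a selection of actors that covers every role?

S2, S3, S9 together cover every role (S2 ∪ S3 ∪ S9 = {Q1, Q2, Q3, Q4, Q5, Q6, Q7, Q8, Q9}); total cost 2 + 3 + 7 = 12.
No covering selection has total cost below 12.

12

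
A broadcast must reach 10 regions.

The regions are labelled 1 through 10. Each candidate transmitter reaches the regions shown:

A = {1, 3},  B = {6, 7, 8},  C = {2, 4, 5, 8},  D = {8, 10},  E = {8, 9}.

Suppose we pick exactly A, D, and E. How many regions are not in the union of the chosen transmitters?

5

Union of A, D, E = {1, 3, 8, 9, 10}.
Not covered: 2, 4, 5, 6, 7 — 5 regions.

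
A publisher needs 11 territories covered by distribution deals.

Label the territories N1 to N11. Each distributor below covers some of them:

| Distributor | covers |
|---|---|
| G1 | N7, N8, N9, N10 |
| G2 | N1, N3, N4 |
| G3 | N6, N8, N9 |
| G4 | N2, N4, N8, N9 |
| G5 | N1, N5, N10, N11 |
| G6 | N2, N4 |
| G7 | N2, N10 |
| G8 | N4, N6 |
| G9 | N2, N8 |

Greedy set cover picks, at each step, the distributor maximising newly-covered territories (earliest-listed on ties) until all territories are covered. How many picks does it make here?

Greedy: pick G1 (covers 4 new) → pick G2 (covers 3 new) → pick G5 (covers 2 new) → pick G3 (covers 1 new) → pick G4 (covers 1 new). Total picks: 5.

5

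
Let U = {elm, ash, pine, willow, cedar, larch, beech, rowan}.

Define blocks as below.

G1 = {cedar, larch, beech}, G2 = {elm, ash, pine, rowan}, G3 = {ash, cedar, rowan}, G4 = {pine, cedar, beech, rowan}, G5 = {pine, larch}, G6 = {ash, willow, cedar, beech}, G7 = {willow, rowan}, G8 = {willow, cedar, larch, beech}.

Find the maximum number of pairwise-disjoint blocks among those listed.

2

G3, G5 are pairwise disjoint (G3={ash,cedar,rowan}; G5={pine,larch}).
Every remaining block overlaps one of these, and no 3 of the listed blocks are pairwise disjoint, so 2 is the maximum.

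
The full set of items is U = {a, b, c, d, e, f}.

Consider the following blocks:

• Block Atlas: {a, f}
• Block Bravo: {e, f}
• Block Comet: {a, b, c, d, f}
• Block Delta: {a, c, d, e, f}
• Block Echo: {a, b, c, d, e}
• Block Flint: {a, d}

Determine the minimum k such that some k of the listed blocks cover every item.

2

Comet and Delta cover everything between them: the union {a, b, c, d, e, f} is all of U.
No single block has all 6 items (the largest, Comet, has 5), so 2 is optimal.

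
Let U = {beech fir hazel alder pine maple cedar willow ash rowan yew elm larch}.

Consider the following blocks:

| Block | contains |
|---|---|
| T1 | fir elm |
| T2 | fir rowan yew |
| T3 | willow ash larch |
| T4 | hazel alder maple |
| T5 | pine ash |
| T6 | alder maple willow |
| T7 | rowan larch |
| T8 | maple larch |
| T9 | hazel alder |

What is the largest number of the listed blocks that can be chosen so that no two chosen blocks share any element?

T1, T5, T6, T7 are pairwise disjoint (T1={fir,elm}; T5={pine,ash}; T6={alder,maple,willow}; T7={rowan,larch}).
Every remaining block overlaps one of these, and no 5 of the listed blocks are pairwise disjoint, so 4 is the maximum.

4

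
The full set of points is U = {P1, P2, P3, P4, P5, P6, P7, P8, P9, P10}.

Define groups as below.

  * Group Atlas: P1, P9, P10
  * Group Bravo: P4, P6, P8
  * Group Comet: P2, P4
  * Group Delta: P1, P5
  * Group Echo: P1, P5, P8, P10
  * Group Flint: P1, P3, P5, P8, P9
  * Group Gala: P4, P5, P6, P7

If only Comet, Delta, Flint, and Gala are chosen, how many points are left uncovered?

Union of Comet, Delta, Flint, Gala = {P1, P2, P3, P4, P5, P6, P7, P8, P9}.
Not covered: P10 — 1 point.

1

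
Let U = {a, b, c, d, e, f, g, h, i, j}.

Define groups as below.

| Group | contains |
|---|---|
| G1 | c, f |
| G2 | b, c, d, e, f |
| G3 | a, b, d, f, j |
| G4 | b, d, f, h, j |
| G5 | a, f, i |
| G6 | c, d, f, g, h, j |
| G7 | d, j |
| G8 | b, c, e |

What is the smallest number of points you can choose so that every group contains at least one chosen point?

3

T = {b, f, j} meets every group (each contains at least one member of T), and |T| = 3.
The groups G5, G7, G8 are pairwise disjoint, so any hitting set needs a separate point for each — at least 3. Hence 3 is optimal.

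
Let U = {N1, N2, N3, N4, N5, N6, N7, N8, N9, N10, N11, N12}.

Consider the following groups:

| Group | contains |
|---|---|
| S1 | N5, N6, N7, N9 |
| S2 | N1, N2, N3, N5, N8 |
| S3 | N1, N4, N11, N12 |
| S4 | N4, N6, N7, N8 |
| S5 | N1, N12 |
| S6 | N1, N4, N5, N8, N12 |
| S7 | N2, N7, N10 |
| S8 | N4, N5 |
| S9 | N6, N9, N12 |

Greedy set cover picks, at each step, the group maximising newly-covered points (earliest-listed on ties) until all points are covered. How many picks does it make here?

4

Greedy: pick S2 (covers 5 new) → pick S1 (covers 3 new) → pick S3 (covers 3 new) → pick S7 (covers 1 new). Total picks: 4.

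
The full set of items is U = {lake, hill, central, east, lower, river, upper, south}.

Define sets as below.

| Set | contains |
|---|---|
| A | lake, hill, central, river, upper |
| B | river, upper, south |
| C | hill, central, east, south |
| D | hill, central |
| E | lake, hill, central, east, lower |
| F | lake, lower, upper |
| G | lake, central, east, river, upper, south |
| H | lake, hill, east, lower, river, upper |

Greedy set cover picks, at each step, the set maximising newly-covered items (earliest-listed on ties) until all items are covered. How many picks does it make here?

2

Greedy: pick G (covers 6 new) → pick E (covers 2 new). Total picks: 2.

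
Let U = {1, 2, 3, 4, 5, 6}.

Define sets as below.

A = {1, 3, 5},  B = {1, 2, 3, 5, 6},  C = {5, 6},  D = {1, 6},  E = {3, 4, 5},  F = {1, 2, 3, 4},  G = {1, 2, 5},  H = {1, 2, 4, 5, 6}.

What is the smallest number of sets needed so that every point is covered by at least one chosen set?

B and E together: B ∪ E = {1, 2, 3, 4, 5, 6} — every point is covered.
No single set has all 6 points (the largest, B, has 5), so 2 is optimal.

2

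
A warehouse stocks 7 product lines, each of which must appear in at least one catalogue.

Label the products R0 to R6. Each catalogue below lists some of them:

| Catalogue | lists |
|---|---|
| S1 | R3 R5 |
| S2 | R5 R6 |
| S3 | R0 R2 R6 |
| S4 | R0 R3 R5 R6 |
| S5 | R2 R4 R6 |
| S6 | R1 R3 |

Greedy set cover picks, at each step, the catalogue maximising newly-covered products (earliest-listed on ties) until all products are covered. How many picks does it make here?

3

Greedy: pick S4 (covers 4 new) → pick S5 (covers 2 new) → pick S6 (covers 1 new). Total picks: 3.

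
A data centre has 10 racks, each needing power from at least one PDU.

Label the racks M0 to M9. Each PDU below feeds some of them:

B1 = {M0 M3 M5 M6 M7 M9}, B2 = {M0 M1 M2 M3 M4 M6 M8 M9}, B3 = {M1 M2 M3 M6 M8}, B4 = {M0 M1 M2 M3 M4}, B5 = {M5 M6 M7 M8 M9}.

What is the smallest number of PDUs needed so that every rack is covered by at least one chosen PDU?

2

Take {B4, B5}. Their union is {M0, M1, M2, M3, M4, M5, M6, M7, M8, M9}, which is all 10 racks.
No single PDU has all 10 racks (the largest, B2, has 8), so 2 is optimal.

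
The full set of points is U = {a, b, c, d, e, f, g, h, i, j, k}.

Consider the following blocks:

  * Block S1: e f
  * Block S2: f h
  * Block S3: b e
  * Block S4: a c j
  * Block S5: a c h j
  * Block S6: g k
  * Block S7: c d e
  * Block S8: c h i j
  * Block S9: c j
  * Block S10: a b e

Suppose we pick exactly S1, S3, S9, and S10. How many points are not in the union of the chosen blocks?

5

Union of S1, S3, S9, S10 = {a, b, c, e, f, j}.
Not covered: d, g, h, i, k — 5 points.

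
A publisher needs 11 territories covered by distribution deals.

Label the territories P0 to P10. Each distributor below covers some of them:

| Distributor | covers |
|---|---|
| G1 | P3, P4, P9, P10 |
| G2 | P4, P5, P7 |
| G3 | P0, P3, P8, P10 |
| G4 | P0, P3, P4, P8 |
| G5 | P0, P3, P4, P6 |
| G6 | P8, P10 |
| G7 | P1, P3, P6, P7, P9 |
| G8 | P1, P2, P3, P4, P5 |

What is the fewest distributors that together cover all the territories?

G3 and G7 and G8 together: G3 ∪ G7 ∪ G8 = {P0, P1, P2, P3, P4, P5, P6, P7, P8, P9, P10} — every territory is covered.
Each distributor has at most 5 territories, and 2·5 = 10 < 11 — so at least 3 distributors are needed, and 3 is optimal.

3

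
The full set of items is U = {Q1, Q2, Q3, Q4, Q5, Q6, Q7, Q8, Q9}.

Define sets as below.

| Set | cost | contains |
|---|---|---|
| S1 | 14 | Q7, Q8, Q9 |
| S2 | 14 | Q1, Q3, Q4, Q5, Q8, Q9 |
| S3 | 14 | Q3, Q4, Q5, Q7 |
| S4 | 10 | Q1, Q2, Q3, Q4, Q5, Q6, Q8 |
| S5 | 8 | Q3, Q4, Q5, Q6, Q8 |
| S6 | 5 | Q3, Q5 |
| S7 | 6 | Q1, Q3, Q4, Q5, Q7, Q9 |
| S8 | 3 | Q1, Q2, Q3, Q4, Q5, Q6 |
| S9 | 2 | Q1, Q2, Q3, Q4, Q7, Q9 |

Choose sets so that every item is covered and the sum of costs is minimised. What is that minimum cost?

10

S5, S9 together cover every item (S5 ∪ S9 = {Q1, Q2, Q3, Q4, Q5, Q6, Q7, Q8, Q9}); total cost 8 + 2 = 10.
The greedy pick S9, S8, S5 costs 13; no covering selection beats 10.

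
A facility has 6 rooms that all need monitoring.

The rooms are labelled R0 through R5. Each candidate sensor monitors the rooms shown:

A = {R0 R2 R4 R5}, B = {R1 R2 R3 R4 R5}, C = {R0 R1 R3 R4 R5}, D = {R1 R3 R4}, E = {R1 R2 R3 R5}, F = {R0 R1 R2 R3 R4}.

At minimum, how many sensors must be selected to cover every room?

2

A and F together: A ∪ F = {R0, R1, R2, R3, R4, R5} — every room is covered.
No single sensor has all 6 rooms (the largest, B, has 5), so 2 is optimal.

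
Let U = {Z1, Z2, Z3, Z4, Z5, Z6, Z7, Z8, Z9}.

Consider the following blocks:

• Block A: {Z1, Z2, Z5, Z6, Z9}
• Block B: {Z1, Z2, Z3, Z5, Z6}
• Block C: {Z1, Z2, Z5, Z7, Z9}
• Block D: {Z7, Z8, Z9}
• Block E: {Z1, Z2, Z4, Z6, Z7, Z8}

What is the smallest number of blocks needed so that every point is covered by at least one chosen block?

B and D and E together: B ∪ D ∪ E = {Z1, Z2, Z3, Z4, Z5, Z6, Z7, Z8, Z9} — every point is covered.
Only B contains Z3, so B is forced; the remaining 4 points need at least 2 more blocks (each remaining block adds at most 3) — so at least 3 blocks are needed, and 3 is optimal.

3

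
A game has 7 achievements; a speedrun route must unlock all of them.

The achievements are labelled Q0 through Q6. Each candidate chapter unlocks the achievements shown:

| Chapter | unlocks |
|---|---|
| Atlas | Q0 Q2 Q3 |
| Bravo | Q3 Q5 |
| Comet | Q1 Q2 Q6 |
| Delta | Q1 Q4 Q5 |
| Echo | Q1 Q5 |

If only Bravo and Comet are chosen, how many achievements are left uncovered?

Union of Bravo, Comet = {Q1, Q2, Q3, Q5, Q6}.
Not covered: Q0, Q4 — 2 achievements.

2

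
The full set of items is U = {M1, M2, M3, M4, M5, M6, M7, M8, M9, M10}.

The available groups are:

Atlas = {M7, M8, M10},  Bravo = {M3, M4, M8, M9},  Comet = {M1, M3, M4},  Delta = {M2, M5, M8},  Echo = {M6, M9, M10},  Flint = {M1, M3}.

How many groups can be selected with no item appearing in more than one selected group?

Delta, Echo, Flint are pairwise disjoint (Delta={M2,M5,M8}; Echo={M6,M9,M10}; Flint={M1,M3}).
Every remaining group overlaps one of these, and no 4 of the listed groups are pairwise disjoint, so 3 is the maximum.

3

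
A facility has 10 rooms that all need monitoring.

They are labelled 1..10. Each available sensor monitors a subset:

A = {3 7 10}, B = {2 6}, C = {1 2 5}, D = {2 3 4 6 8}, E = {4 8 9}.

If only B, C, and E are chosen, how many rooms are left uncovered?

Union of B, C, E = {1, 2, 4, 5, 6, 8, 9}.
Not covered: 3, 7, 10 — 3 rooms.

3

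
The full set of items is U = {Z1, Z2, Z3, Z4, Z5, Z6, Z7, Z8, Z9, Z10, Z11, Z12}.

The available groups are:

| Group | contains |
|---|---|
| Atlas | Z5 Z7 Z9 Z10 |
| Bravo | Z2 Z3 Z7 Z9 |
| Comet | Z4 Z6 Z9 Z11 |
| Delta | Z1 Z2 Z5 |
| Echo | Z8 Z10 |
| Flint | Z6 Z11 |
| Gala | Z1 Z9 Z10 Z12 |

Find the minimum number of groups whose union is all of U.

5

Take {Atlas, Bravo, Comet, Echo, Gala}. Their union is {Z1, Z2, Z3, Z4, Z5, Z6, Z7, Z8, Z9, Z10, Z11, Z12}, which is all 12 items.
No 4 of the 7 groups cover everything (all 35 combinations miss at least one item), so 5 is optimal.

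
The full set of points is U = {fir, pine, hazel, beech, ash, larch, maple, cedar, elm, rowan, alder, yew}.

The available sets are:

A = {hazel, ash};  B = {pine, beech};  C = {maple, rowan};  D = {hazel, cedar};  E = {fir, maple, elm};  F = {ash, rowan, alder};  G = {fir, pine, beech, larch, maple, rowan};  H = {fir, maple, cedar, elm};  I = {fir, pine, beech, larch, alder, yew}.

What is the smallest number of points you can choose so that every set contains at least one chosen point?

4

Take T = {pine, hazel, elm, rowan}. Each listed set contains at least one of these, so T is a hitting set of size 4.
The sets B, D, E, F are pairwise disjoint, so any hitting set needs a separate point for each — at least 4. Hence 4 is optimal.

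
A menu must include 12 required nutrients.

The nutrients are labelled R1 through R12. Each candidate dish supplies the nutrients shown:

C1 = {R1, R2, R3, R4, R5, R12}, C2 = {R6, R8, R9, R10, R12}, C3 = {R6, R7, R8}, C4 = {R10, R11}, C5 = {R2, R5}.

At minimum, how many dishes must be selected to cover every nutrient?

4

C1 and C2 and C3 and C4 together: C1 ∪ C2 ∪ C3 ∪ C4 = {R1, R2, R3, R4, R5, R6, R7, R8, R9, R10, R11, R12} — every nutrient is covered.
No 3 of the 5 dishes cover everything (all 10 combinations miss at least one nutrient), so 4 is optimal.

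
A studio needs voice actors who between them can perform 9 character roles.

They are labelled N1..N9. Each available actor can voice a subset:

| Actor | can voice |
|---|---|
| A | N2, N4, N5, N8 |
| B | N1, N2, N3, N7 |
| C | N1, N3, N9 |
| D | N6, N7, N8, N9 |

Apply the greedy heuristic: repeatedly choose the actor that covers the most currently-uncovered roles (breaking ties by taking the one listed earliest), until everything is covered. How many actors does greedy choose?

Greedy: pick A (covers 4 new) → pick B (covers 3 new) → pick D (covers 2 new). Total picks: 3.

3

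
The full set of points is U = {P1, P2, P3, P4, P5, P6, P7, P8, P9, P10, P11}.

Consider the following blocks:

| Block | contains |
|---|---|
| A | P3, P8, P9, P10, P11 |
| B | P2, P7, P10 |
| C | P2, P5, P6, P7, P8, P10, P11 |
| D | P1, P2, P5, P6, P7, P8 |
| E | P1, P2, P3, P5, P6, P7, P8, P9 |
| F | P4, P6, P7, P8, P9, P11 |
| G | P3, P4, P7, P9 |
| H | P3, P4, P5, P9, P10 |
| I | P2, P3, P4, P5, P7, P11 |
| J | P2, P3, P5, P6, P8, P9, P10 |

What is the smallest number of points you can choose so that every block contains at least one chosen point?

2

The 2 points {P7, P9} hit every block.
No single point lies in every block, so at least 2 are needed and 2 is optimal.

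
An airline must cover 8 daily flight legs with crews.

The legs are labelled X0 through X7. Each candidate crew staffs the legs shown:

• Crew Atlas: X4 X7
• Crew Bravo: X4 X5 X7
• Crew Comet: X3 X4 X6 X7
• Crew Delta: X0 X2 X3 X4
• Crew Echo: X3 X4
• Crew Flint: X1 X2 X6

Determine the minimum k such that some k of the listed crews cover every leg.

Bravo and Delta and Flint together: Bravo ∪ Delta ∪ Flint = {X0, X1, X2, X3, X4, X5, X6, X7} — every leg is covered.
Only Delta contains X0, so Delta is forced; the remaining 4 legs need at least 2 more crews (each remaining crew adds at most 2) — so at least 3 crews are needed, and 3 is optimal.

3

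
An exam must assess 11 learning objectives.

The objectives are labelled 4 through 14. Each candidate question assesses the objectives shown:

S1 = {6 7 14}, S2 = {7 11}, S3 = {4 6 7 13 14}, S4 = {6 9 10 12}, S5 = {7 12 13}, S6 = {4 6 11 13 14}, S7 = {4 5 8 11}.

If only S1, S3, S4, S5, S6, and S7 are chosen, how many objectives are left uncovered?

Union of S1, S3, S4, S5, S6, S7 = {4, 5, 6, 7, 8, 9, 10, 11, 12, 13, 14} — that's every objective, so 0 are uncovered.

0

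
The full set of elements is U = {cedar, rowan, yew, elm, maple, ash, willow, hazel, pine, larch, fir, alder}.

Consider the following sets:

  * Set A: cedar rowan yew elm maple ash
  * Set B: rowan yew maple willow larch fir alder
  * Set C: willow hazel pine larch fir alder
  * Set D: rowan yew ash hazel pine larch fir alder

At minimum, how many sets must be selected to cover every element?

A and C cover everything between them: the union {cedar, rowan, yew, elm, maple, ash, willow, hazel, pine, larch, fir, alder} is all of U.
No single set has all 12 elements (the largest, D, has 8), so 2 is optimal.

2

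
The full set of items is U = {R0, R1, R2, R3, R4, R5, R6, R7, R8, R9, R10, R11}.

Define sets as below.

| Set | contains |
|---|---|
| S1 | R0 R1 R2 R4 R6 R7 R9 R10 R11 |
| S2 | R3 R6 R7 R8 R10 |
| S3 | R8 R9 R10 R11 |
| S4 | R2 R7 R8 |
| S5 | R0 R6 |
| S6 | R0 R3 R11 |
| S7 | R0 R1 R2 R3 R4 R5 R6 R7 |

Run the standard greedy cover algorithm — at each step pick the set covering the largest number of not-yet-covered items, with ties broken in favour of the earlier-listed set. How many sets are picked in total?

Greedy: pick S1 (covers 9 new) → pick S2 (covers 2 new) → pick S7 (covers 1 new). Total picks: 3.
(The true minimum cover uses only 2 sets, so greedy is not optimal here.)

3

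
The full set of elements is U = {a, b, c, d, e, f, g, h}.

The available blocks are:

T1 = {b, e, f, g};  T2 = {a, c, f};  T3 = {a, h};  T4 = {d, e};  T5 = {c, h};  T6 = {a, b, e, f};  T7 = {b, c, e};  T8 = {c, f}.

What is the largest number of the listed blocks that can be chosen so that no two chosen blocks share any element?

T3, T4, T8 are pairwise disjoint (T3={a,h}; T4={d,e}; T8={c,f}).
Every remaining block overlaps one of these, and no 4 of the listed blocks are pairwise disjoint, so 3 is the maximum.

3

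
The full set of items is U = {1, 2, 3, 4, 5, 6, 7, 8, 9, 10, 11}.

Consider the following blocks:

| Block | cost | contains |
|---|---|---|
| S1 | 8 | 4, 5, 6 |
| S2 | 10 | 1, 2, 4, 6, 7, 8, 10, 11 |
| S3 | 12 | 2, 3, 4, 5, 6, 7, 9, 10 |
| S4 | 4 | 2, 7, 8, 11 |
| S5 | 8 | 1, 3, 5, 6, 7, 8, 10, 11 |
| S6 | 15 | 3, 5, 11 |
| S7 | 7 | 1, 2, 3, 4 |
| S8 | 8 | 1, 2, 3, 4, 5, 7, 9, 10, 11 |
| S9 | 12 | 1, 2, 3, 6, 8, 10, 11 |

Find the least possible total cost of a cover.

16

S5, S8 together cover every item (S5 ∪ S8 = {1, 2, 3, 4, 5, 6, 7, 8, 9, 10, 11}); total cost 8 + 8 = 16.
The greedy pick S8, S4, S1 costs 20; no covering selection beats 16.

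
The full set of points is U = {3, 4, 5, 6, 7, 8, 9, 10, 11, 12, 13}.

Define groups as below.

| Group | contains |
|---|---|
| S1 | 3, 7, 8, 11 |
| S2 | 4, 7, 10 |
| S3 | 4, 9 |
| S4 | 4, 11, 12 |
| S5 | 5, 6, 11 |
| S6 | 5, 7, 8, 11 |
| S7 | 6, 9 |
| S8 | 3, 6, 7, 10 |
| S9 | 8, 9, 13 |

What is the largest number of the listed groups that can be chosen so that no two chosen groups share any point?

S4, S8, S9 are pairwise disjoint (S4={4,11,12}; S8={3,6,7,10}; S9={8,9,13}).
Every remaining group overlaps one of these, and no 4 of the listed groups are pairwise disjoint, so 3 is the maximum.

3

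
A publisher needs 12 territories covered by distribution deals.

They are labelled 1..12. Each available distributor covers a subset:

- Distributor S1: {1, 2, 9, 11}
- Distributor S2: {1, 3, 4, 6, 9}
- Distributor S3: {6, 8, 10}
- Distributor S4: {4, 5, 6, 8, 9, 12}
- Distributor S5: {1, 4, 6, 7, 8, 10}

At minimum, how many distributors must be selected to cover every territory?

S1 and S2 and S4 and S5 together: S1 ∪ S2 ∪ S4 ∪ S5 = {1, 2, 3, 4, 5, 6, 7, 8, 9, 10, 11, 12} — every territory is covered.
Only S2 contains 3, so S2 is forced; the remaining 7 territories need at least 3 more distributors (each remaining distributor adds at most 3) — so at least 4 distributors are needed, and 4 is optimal.

4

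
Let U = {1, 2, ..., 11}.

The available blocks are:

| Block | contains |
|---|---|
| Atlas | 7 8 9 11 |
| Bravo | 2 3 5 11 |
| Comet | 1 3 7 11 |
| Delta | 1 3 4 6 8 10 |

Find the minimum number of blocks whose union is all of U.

Atlas, Bravo, and Delta cover everything between them: the union {1, 2, 3, 4, 5, 6, 7, 8, 9, 10, 11} is all of U.
Only Bravo contains 2, so Bravo is forced; the remaining 7 elements need at least 2 more blocks (each remaining block adds at most 5) — so at least 3 blocks are needed, and 3 is optimal.

3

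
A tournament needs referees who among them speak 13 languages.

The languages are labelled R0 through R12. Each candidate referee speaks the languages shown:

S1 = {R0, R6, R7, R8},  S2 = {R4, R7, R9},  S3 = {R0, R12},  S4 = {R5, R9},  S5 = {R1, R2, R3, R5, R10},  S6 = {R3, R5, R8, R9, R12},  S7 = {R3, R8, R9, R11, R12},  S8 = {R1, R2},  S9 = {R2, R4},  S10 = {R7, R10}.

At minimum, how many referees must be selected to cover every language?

S1 and S5 and S7 and S9 together: S1 ∪ S5 ∪ S7 ∪ S9 = {R0, R1, R2, R3, R4, R5, R6, R7, R8, R9, R10, R11, R12} — every language is covered.
No 3 of the 10 referees cover everything (all 120 combinations miss at least one language), so 4 is optimal.

4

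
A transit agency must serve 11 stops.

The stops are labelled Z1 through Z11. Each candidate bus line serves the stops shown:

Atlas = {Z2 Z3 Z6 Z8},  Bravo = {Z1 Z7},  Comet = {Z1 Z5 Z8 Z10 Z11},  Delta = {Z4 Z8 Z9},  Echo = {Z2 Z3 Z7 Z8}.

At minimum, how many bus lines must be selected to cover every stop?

4

Atlas and Bravo and Comet and Delta together: Atlas ∪ Bravo ∪ Comet ∪ Delta = {Z1, Z2, Z3, Z4, Z5, Z6, Z7, Z8, Z9, Z10, Z11} — every stop is covered.
No 3 of the 5 bus lines cover everything (all 10 combinations miss at least one stop), so 4 is optimal.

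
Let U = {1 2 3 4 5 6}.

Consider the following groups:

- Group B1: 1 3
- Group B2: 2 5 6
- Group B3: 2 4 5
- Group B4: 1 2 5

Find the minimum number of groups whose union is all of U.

3

B1, B2, and B3 cover everything between them: the union {1, 2, 3, 4, 5, 6} is all of U.
Only B1 contains 3, so B1 is forced; the remaining 4 items need at least 2 more groups (each remaining group adds at most 3) — so at least 3 groups are needed, and 3 is optimal.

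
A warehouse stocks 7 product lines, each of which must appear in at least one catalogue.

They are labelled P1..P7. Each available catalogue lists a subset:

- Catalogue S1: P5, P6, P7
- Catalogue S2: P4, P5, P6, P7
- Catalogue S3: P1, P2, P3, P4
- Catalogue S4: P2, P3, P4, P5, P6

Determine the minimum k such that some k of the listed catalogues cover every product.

2

S2 and S3 together: S2 ∪ S3 = {P1, P2, P3, P4, P5, P6, P7} — every product is covered.
No single catalogue has all 7 products (the largest, S4, has 5), so 2 is optimal.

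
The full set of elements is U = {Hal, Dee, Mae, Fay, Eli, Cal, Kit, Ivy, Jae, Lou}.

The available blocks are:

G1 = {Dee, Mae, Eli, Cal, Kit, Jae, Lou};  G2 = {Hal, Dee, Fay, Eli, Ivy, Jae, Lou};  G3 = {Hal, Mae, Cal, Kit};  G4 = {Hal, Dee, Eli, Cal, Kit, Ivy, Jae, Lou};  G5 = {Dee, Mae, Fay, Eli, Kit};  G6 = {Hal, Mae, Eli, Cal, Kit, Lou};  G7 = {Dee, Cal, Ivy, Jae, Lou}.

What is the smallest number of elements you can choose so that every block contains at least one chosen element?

The 2 elements {Kit, Jae} hit every block.
No single element lies in every block, so at least 2 are needed and 2 is optimal.

2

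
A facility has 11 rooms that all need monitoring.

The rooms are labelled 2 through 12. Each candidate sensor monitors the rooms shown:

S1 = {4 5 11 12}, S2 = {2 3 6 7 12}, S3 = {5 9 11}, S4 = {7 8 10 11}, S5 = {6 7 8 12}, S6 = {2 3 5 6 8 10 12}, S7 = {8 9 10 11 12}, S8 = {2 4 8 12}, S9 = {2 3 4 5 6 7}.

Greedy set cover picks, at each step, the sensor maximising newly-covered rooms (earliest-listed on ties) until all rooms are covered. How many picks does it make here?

4

Greedy: pick S6 (covers 7 new) → pick S1 (covers 2 new) → pick S2 (covers 1 new) → pick S3 (covers 1 new). Total picks: 4.
(The true minimum cover uses only 2 sensors, so greedy is not optimal here.)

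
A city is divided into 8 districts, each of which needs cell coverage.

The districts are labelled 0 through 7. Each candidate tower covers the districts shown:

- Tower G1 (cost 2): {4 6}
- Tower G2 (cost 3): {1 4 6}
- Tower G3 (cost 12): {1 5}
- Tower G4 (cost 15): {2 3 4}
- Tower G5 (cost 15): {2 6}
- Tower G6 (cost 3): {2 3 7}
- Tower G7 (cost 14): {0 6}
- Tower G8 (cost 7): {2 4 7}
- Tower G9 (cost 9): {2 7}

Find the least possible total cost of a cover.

31

G1, G3, G6, G7 together cover every district (G1 ∪ G3 ∪ G6 ∪ G7 = {0, 1, 2, 3, 4, 5, 6, 7}); total cost 2 + 12 + 3 + 14 = 31.
The greedy pick G1, G6, G2, G3, G7 costs 34; no covering selection beats 31.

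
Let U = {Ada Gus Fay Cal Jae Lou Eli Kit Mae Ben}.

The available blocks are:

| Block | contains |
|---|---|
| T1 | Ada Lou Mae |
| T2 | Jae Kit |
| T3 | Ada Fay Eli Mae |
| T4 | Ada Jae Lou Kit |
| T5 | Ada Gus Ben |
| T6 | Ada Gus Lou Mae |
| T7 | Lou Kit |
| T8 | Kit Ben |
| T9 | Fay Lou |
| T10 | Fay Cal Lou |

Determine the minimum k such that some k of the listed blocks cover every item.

T3, T4, T5, and T10 cover everything between them: the union {Ada, Gus, Fay, Cal, Jae, Lou, Eli, Kit, Mae, Ben} is all of U.
Only T10 contains Cal, so T10 is forced; the remaining 7 items need at least 3 more blocks (each remaining block adds at most 3) — so at least 4 blocks are needed, and 4 is optimal.

4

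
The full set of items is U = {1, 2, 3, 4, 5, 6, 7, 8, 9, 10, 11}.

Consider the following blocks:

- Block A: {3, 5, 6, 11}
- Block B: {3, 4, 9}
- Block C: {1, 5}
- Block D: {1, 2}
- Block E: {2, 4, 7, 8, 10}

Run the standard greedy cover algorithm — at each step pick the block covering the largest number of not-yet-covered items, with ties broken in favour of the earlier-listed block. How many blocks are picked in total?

Greedy: pick E (covers 5 new) → pick A (covers 4 new) → pick B (covers 1 new) → pick C (covers 1 new). Total picks: 4.

4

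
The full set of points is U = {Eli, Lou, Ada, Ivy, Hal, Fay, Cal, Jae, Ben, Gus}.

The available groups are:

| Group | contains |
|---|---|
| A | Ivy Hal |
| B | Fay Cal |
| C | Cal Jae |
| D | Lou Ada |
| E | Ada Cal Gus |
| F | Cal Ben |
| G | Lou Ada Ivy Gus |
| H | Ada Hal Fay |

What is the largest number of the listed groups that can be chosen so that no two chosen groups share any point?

A, B, D are pairwise disjoint (A={Ivy,Hal}; B={Fay,Cal}; D={Lou,Ada}).
Every remaining group overlaps one of these, and no 4 of the listed groups are pairwise disjoint, so 3 is the maximum.

3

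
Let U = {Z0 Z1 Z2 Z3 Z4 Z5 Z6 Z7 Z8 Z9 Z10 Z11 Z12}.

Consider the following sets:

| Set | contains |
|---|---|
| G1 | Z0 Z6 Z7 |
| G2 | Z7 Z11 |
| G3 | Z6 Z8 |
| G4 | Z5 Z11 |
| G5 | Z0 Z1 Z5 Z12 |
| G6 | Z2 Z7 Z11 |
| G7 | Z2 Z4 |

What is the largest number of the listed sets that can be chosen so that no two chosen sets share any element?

G2, G3, G5, G7 are pairwise disjoint (G2={Z7,Z11}; G3={Z6,Z8}; G5={Z0,Z1,Z5,Z12}; G7={Z2,Z4}).
Every remaining set overlaps one of these, and no 5 of the listed sets are pairwise disjoint, so 4 is the maximum.

4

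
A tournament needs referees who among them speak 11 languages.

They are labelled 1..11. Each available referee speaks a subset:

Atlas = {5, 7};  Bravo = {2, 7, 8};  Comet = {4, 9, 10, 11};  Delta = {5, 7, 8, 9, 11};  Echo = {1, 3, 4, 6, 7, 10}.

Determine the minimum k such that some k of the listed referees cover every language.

Take {Bravo, Delta, Echo}. Their union is {1, 2, 3, 4, 5, 6, 7, 8, 9, 10, 11}, which is all 11 languages.
Only Echo contains 1, so Echo is forced; the remaining 5 languages need at least 2 more referees (each remaining referee adds at most 4) — so at least 3 referees are needed, and 3 is optimal.

3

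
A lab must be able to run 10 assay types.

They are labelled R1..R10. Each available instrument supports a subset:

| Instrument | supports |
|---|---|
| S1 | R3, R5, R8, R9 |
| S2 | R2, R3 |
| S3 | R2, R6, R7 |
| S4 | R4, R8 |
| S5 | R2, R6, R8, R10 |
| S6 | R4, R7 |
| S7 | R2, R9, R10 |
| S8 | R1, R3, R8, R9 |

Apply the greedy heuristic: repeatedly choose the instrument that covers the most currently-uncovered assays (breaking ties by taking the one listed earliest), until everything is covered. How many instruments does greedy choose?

Greedy: pick S1 (covers 4 new) → pick S3 (covers 3 new) → pick S4 (covers 1 new) → pick S5 (covers 1 new) → pick S8 (covers 1 new). Total picks: 5.
(The true minimum cover uses only 4 instruments, so greedy is not optimal here.)

5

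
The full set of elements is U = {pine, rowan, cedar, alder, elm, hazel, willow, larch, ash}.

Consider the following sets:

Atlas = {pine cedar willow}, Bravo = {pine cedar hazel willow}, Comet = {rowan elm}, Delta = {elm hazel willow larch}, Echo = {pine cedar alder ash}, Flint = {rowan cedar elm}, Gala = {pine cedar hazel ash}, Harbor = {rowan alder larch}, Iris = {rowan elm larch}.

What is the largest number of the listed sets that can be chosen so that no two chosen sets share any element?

2

Gala, Harbor are pairwise disjoint (Gala={pine,cedar,hazel,ash}; Harbor={rowan,alder,larch}).
Every remaining set overlaps one of these, and no 3 of the listed sets are pairwise disjoint, so 2 is the maximum.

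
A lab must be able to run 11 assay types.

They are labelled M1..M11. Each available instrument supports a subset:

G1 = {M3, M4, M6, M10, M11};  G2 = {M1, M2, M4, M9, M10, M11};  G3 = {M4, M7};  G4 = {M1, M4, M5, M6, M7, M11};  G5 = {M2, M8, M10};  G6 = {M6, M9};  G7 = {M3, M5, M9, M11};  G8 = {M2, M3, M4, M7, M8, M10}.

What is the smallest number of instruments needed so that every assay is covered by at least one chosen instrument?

G2 and G4 and G8 together: G2 ∪ G4 ∪ G8 = {M1, M2, M3, M4, M5, M6, M7, M8, M9, M10, M11} — every assay is covered.
No 2 of the 8 instruments cover everything (all 28 combinations miss at least one assay), so 3 is optimal.

3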